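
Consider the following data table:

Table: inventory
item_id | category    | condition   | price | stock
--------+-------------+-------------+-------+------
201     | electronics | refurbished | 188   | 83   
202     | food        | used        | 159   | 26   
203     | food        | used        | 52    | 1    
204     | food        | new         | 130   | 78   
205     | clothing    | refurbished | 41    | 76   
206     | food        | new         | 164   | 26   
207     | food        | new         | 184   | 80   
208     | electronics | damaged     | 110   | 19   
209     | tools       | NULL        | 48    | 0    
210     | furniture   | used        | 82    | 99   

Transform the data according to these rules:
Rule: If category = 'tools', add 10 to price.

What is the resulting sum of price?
1168

Step 1: Count records where category = 'tools': 1
Step 2: Total bonus added: 1 × 10 = 10
Step 3: Original sum of price: 1158
Step 4: Final sum = 1158 + 10 = 1168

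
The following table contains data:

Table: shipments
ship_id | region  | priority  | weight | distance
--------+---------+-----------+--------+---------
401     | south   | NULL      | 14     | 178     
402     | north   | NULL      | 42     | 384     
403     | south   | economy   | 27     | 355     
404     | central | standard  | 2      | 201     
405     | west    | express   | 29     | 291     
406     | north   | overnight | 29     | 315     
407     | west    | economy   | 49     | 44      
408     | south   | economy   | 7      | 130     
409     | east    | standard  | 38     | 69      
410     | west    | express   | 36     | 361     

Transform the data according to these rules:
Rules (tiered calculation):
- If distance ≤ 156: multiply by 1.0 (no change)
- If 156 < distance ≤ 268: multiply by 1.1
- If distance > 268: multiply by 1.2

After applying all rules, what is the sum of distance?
2707.1

Step 1: Tier 1 (distance ≤ 156): 3 records, sum = 243 × 1.0 = 243.0
Step 2: Tier 2 (156 < distance ≤ 268): 2 records, sum = 379 × 1.1 = 416.9
Step 3: Tier 3 (distance > 268): 5 records, sum = 1706 × 1.2 = 2047.2
Step 4: Final sum = 243.0 + 416.9 + 2047.2 = 2707.1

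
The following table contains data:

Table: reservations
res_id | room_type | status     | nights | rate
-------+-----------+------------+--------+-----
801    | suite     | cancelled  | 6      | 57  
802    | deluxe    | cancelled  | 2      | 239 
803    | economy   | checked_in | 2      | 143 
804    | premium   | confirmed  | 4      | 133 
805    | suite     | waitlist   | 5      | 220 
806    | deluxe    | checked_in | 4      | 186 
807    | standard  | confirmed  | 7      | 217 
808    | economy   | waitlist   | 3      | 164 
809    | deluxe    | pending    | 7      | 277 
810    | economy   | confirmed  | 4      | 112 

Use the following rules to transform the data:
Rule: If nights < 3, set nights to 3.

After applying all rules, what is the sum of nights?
46

Step 1: 2 records have nights < 3
Step 2: These records originally summed to 4
Step 3: After setting to minimum: 2 × 3 = 6
Step 4: Unaffected records sum: 40
Step 5: Final sum = 6 + 40 = 46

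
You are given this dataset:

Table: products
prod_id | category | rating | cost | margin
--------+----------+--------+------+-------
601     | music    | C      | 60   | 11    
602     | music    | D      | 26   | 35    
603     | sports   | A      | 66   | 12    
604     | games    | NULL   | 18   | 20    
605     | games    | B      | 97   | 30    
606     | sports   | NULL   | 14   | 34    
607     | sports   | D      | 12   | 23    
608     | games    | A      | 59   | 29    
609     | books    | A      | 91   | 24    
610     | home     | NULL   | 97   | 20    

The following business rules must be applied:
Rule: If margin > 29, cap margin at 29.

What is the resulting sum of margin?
226

Step 1: 3 records have margin > 29
Step 2: These records originally summed to 99
Step 3: After capping: 3 × 29 = 87
Step 4: Unaffected records sum: 139
Step 5: Final sum = 87 + 139 = 226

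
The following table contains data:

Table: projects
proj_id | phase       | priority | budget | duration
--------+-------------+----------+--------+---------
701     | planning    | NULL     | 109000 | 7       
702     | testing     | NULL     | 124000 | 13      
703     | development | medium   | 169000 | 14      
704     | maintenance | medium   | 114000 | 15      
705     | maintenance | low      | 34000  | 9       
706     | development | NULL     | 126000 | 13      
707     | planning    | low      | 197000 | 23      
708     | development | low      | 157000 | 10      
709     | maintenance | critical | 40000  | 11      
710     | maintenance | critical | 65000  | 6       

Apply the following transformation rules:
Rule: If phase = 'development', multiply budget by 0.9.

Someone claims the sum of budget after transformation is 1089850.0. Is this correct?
No, the correct result is 1089800.0.

Step 1: Calculate the correct sum after transformation
Step 2: Apply multiplier 0.9 to records where phase = 'development'
Step 3: Correct result = 1089800.0
Step 4: Claimed result = 1089850.0
Step 5: 1089800.0 ≠ 1089850.0
Conclusion: The claimed result is incorrect. The correct answer is 1089800.0.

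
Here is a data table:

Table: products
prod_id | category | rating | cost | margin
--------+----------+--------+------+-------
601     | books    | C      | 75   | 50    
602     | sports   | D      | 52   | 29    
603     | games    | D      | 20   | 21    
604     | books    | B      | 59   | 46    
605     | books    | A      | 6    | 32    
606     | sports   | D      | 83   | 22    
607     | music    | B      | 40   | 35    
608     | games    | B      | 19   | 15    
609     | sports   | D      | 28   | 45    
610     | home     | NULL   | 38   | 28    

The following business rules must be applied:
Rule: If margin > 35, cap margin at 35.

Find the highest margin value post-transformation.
35

Step 1: Original maximum margin = 50
Step 2: Apply cap at 35
Step 3: 3 records had margin > 35 and were capped
Step 4: Maximum after transformation = 35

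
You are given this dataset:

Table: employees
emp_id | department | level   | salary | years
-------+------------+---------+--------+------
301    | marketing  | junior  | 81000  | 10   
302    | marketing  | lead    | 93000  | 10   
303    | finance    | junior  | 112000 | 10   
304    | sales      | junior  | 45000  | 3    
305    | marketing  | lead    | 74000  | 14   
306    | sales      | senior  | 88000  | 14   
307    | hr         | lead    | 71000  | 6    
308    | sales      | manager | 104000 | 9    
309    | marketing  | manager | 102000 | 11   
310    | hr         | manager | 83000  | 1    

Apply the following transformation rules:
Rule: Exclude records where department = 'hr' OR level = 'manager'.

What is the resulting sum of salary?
493000

Step 1: Find records where department = 'hr' OR level = 'manager'
Step 2: 4 records match, summing to 360000
Step 3: Original sum: 853000
Step 4: Remaining sum = 853000 - 360000 = 493000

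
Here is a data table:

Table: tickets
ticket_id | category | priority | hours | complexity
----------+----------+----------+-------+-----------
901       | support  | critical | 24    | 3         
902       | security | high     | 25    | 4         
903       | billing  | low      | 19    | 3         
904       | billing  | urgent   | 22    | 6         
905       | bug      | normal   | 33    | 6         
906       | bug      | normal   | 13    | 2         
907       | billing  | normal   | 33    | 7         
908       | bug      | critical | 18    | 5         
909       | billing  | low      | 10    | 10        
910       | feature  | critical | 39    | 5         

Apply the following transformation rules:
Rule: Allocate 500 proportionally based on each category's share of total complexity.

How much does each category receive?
billing: 254.9, bug: 127.45, feature: 49.02, security: 39.22, support: 29.41

Step 1: Calculate total complexity = 51
Step 2: Calculate each category's proportion:
  billing: 26/51 = 50.98% → 254.9
  bug: 13/51 = 25.49% → 127.45
  feature: 5/51 = 9.80% → 49.02
  security: 4/51 = 7.84% → 39.22
  support: 3/51 = 5.88% → 29.41
Step 3: Verify: sum of allocations ≈ 500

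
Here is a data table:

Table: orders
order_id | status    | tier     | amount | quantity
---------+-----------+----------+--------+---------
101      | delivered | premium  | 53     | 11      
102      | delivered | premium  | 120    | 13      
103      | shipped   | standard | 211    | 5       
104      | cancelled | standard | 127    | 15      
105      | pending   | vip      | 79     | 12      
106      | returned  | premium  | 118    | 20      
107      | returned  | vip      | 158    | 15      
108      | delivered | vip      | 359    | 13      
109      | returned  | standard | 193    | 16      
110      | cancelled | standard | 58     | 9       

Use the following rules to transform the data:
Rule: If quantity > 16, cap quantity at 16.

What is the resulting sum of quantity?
125

Step 1: 1 records have quantity > 16
Step 2: These records originally summed to 20
Step 3: After capping: 1 × 16 = 16
Step 4: Unaffected records sum: 109
Step 5: Final sum = 16 + 109 = 125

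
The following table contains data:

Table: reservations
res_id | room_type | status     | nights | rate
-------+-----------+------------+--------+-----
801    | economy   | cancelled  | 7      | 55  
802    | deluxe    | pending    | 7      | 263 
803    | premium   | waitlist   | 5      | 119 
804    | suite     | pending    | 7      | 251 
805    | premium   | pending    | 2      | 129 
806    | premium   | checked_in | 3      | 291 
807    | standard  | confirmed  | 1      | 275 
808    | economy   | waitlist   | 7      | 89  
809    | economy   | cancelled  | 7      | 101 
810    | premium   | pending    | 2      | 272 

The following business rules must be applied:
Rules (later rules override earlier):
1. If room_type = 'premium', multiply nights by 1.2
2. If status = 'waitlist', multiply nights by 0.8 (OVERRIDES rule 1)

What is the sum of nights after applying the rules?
47.0

Step 1: Rule 2 takes priority for records with status = 'waitlist'
  - 2 records: 12 × 0.8 = 9.6
Step 2: Rule 1 applies to remaining records with room_type = 'premium'
  - 3 records: 7 × 1.2 = 8.4
Step 3: Other records unchanged: 29
Step 4: Final sum = 9.6 + 8.4 + 29 = 47.0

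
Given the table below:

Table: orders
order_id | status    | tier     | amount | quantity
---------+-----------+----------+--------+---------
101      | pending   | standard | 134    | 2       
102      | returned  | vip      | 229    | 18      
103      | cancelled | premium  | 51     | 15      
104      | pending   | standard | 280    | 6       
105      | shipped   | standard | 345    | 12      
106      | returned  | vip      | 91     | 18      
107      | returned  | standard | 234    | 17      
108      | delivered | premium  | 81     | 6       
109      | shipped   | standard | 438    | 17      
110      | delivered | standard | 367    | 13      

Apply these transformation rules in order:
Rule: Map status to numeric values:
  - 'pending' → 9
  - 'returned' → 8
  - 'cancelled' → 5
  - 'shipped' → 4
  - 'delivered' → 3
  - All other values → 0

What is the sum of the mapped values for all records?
61

Step 1: Apply mapping to each record
Step 2: Count by status:
  'pending': 2 records × 9 = 18
  'returned': 3 records × 8 = 24
  'cancelled': 1 records × 5 = 5
  'shipped': 2 records × 4 = 8
  'delivered': 2 records × 3 = 6
Step 3: Sum all mapped values = 61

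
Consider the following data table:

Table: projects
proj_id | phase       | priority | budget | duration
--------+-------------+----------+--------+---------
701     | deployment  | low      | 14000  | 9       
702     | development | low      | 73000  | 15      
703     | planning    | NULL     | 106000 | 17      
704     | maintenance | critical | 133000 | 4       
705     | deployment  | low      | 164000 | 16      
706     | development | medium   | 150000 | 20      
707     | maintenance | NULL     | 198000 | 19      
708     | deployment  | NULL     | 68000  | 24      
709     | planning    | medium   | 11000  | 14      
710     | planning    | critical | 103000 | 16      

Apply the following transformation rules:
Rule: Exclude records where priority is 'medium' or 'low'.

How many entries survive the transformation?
5

Step 1: Count records to exclude
  - 2 (medium) + 3 (low) = 5 records
Step 2: Total records: 10
Step 3: Remaining = 10 - 5 = 5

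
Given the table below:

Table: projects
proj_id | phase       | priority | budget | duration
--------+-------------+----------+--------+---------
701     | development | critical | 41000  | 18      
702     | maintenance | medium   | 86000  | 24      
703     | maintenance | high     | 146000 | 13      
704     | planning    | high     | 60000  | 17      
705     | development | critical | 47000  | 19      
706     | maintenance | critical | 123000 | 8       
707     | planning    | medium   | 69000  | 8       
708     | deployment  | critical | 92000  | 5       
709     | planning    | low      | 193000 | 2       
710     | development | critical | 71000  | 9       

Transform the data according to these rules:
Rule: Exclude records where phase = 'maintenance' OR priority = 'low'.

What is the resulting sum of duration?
76

Step 1: Find records where phase = 'maintenance' OR priority = 'low'
Step 2: 4 records match, summing to 47
Step 3: Original sum: 123
Step 4: Remaining sum = 123 - 47 = 76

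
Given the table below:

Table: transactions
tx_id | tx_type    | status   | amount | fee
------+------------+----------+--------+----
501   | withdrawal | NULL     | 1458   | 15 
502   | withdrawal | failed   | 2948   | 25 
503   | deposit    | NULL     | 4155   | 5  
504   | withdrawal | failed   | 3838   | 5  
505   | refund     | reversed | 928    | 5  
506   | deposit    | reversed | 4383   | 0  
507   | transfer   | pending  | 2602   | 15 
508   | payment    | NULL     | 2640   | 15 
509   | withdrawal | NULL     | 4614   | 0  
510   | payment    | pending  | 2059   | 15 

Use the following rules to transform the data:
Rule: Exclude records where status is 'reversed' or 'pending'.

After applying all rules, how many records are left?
6

Step 1: Count records to exclude
  - 2 (reversed) + 2 (pending) = 4 records
Step 2: Total records: 10
Step 3: Remaining = 10 - 4 = 6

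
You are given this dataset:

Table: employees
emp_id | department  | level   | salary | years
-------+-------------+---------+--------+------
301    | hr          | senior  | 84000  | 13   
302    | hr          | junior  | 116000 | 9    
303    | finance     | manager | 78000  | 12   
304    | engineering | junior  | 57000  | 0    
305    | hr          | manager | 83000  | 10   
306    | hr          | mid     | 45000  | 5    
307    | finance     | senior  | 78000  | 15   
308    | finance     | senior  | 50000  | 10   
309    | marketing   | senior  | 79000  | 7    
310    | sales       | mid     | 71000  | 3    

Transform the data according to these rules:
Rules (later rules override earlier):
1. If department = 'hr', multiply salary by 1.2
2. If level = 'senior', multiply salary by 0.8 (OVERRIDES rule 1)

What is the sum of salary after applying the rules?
731600.0

Step 1: Rule 2 takes priority for records with level = 'senior'
  - 4 records: 291000 × 0.8 = 232800.0
Step 2: Rule 1 applies to remaining records with department = 'hr'
  - 3 records: 244000 × 1.2 = 292800.0
Step 3: Other records unchanged: 206000
Step 4: Final sum = 232800.0 + 292800.0 + 206000 = 731600.0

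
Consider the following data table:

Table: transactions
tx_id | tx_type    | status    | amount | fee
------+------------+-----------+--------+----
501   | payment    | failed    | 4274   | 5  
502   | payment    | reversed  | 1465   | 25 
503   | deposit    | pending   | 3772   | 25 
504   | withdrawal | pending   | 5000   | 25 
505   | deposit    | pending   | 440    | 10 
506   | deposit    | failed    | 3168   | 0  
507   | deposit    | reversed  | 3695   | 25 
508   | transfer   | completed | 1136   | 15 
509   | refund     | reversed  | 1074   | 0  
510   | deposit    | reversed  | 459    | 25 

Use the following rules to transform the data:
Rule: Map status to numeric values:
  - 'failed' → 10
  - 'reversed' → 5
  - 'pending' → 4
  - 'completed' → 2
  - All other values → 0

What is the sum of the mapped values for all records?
54

Step 1: Apply mapping to each record
Step 2: Count by status:
  'failed': 2 records × 10 = 20
  'reversed': 4 records × 5 = 20
  'pending': 3 records × 4 = 12
  'completed': 1 records × 2 = 2
Step 3: Sum all mapped values = 54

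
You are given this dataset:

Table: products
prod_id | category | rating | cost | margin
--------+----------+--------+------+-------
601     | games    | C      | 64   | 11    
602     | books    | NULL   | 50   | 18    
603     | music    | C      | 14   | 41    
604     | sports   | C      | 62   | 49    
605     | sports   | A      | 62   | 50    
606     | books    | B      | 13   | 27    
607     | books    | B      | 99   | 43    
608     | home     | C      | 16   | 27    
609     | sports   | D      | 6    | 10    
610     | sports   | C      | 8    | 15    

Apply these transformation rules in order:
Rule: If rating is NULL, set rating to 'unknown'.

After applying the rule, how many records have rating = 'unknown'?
1

Step 1: Count records where rating IS NULL
Step 2: Found 1 records with NULL rating
Step 3: These records will have rating set to 'unknown'
Step 4: Records already having rating = 'unknown': 0
Step 5: Answer: 1 + 0 = 1 records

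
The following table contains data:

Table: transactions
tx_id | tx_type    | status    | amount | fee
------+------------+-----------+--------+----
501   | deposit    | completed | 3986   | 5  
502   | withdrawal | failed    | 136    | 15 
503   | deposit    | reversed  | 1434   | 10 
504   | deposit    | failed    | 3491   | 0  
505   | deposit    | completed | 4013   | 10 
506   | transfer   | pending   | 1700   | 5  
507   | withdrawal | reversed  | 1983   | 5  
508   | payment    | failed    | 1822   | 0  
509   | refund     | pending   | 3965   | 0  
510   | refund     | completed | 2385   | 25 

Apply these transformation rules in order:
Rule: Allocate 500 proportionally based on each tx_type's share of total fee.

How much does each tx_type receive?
deposit: 166.67, payment: 0.0, refund: 166.67, transfer: 33.33, withdrawal: 133.33

Step 1: Calculate total fee = 75
Step 2: Calculate each tx_type's proportion:
  deposit: 25/75 = 33.33% → 166.67
  payment: 0/75 = 0.00% → 0.0
  refund: 25/75 = 33.33% → 166.67
  transfer: 5/75 = 6.67% → 33.33
  withdrawal: 20/75 = 26.67% → 133.33
Step 3: Verify: sum of allocations ≈ 500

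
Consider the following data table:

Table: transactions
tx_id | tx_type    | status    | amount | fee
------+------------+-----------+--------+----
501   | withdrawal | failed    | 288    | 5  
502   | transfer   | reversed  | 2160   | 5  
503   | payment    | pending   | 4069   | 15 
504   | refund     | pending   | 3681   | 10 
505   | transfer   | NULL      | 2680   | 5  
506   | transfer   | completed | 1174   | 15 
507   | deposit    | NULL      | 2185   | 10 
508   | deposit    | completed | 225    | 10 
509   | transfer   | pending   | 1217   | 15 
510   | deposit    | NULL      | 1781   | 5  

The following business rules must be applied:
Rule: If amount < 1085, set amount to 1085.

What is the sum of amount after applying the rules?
21117

Step 1: 2 records have amount < 1085
Step 2: These records originally summed to 513
Step 3: After setting to minimum: 2 × 1085 = 2170
Step 4: Unaffected records sum: 18947
Step 5: Final sum = 2170 + 18947 = 21117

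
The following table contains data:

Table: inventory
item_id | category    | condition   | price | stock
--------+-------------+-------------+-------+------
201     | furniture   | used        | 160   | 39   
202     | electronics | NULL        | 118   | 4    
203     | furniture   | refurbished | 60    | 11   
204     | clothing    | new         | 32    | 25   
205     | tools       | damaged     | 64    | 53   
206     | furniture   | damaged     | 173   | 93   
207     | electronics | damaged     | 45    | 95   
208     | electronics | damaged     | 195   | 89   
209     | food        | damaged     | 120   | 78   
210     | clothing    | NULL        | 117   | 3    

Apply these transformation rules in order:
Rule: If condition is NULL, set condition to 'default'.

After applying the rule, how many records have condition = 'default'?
2

Step 1: Count records where condition IS NULL
Step 2: Found 2 records with NULL condition
Step 3: These records will have condition set to 'default'
Step 4: Records already having condition = 'default': 0
Step 5: Answer: 2 + 0 = 2 records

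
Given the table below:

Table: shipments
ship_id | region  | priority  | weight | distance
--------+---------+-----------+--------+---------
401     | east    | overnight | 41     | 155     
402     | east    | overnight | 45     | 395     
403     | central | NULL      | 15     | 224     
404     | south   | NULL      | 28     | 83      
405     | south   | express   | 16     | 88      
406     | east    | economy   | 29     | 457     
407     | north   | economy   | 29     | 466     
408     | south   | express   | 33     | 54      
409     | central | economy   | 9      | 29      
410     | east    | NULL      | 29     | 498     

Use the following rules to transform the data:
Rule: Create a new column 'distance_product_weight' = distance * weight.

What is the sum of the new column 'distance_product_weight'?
74474

Step 1: For each record, compute distance * weight
Example calculations:
  155 * 41 = 6355
  395 * 45 = 17775
  224 * 15 = 3360
  ...
Step 2: Sum all derived values
Step 3: Total = 74474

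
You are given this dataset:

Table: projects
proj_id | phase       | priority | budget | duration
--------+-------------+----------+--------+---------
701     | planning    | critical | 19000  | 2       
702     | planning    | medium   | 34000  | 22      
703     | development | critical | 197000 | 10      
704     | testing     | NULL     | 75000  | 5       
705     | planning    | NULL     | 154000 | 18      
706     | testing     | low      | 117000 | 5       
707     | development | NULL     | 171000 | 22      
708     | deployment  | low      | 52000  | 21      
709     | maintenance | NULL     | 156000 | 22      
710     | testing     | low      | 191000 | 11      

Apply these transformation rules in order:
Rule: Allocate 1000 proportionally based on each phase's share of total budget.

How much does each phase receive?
deployment: 44.6, development: 315.61, maintenance: 133.79, planning: 177.53, testing: 328.47

Step 1: Calculate total budget = 1166000
Step 2: Calculate each phase's proportion:
  deployment: 52000/1166000 = 4.46% → 44.6
  development: 368000/1166000 = 31.56% → 315.61
  maintenance: 156000/1166000 = 13.38% → 133.79
  planning: 207000/1166000 = 17.75% → 177.53
  testing: 383000/1166000 = 32.85% → 328.47
Step 3: Verify: sum of allocations ≈ 1000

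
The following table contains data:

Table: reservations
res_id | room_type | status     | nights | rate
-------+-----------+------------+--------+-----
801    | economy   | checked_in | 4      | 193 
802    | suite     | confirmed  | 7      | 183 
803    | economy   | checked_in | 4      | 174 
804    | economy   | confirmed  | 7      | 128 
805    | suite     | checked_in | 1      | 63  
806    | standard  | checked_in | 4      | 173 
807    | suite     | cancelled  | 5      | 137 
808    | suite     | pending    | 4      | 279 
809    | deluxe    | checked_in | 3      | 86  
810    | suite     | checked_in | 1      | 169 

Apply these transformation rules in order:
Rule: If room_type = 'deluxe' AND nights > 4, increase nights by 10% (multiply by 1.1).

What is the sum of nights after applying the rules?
40

Step 1: Find records where room_type = 'deluxe' AND nights > 4
Step 2: 0 records match, summing to 0
Step 3: After multiplier: 0 × 1.1 = 0.0
Step 4: Unaffected records sum: 40
Step 5: Final sum = 0.0 + 40 = 40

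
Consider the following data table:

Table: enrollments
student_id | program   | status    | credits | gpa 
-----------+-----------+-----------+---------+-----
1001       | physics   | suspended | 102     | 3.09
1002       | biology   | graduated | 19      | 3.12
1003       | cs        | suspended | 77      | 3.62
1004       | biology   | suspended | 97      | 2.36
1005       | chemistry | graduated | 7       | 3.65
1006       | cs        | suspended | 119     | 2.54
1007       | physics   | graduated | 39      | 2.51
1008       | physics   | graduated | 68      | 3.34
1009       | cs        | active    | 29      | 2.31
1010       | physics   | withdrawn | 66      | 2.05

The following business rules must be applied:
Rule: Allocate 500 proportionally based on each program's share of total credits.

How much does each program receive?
biology: 93.1, chemistry: 5.62, cs: 180.58, physics: 220.71

Step 1: Calculate total credits = 623
Step 2: Calculate each program's proportion:
  biology: 116/623 = 18.62% → 93.1
  chemistry: 7/623 = 1.12% → 5.62
  cs: 225/623 = 36.12% → 180.58
  physics: 275/623 = 44.14% → 220.71
Step 3: Verify: sum of allocations ≈ 500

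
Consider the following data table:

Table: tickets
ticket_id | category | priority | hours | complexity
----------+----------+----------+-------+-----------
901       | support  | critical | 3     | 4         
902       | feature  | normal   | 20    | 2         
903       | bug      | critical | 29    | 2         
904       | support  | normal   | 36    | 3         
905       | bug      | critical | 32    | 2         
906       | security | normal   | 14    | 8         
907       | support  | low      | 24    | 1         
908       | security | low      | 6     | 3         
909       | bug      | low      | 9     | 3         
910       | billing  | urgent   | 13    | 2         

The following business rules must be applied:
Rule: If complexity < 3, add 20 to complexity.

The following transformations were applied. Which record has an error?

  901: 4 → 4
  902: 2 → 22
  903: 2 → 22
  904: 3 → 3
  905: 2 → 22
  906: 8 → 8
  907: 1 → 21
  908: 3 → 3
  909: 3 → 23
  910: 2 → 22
Record 909 has an error. The correct transformed value should be 3, not 23.

Step 1: Check each record against the rule
Step 2: Record 909 has complexity = 3
Step 3: Since 3 >= 3, the bonus should not have been applied
Step 4: Correct value = 3, but claimed value = 23
Conclusion: Record 909 has the error.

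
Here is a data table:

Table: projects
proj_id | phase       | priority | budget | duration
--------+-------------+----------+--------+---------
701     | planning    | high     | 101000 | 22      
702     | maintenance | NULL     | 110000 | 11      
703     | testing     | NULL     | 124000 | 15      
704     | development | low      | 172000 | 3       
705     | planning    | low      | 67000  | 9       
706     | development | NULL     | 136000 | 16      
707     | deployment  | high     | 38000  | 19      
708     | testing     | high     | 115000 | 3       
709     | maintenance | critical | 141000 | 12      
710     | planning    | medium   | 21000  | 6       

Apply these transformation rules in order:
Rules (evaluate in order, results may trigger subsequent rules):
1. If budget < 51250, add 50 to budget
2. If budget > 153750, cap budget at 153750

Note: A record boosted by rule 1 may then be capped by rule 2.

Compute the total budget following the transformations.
1006850

Step 1: Apply rule 1 to records with budget < 51250
  - 2 records get bonus of 50
  - Of these, 0 records then exceed 153750 and get capped
Step 2: Apply rule 2 to records with budget > 153750
  - 1 records (original) are capped
Step 3: Calculate final sum = 1006850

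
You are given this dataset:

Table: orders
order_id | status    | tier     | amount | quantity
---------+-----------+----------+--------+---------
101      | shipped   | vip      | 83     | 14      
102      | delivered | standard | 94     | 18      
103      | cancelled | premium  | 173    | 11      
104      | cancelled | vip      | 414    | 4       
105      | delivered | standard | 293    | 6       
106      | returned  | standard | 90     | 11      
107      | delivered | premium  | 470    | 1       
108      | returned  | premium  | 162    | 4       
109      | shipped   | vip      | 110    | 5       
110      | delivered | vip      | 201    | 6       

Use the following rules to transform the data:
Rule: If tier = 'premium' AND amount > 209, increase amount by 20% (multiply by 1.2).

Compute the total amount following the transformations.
2184.0

Step 1: Find records where tier = 'premium' AND amount > 209
Step 2: 1 records match, summing to 470
Step 3: After multiplier: 470 × 1.2 = 564.0
Step 4: Unaffected records sum: 1620
Step 5: Final sum = 564.0 + 1620 = 2184.0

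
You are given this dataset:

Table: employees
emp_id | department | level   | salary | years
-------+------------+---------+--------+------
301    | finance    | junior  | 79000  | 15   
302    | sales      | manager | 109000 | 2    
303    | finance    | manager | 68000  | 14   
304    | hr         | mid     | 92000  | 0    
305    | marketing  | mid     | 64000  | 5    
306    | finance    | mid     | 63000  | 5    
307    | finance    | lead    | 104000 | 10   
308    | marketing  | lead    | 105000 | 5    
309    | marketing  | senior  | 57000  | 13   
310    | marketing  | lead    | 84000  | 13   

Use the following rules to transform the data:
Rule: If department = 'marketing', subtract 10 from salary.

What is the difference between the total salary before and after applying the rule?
40

Step 1: Original sum of salary = 825000
Step 2: 4 records have department = 'marketing'
Step 3: Each affected record changes by -10
Step 4: Total change = 4 × -10 = -40
Step 5: New sum = 825000 + -40 = 824960
Step 6: Difference = |824960 - 825000| = 40
        (Sum decreased by 40)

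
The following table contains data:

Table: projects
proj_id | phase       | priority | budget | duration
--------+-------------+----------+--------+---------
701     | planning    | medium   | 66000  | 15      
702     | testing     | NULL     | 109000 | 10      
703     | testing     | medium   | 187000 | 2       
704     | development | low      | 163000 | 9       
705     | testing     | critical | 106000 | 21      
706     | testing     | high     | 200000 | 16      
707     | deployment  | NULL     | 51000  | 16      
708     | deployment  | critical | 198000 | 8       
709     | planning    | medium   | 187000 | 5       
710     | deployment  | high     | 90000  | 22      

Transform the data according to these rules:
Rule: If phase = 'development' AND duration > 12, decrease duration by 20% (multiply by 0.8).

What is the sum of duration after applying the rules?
124

Step 1: Find records where phase = 'development' AND duration > 12
Step 2: 0 records match, summing to 0
Step 3: After multiplier: 0 × 0.8 = 0.0
Step 4: Unaffected records sum: 124
Step 5: Final sum = 0.0 + 124 = 124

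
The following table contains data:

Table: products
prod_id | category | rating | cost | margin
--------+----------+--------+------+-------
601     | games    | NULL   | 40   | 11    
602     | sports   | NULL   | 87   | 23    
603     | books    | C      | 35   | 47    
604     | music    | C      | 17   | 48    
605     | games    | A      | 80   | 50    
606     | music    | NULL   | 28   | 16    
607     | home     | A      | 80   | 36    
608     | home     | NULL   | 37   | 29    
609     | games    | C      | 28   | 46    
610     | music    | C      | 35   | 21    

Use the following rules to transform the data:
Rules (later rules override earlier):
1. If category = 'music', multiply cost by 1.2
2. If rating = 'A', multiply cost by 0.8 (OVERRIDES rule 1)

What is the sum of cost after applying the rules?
451.0

Step 1: Rule 2 takes priority for records with rating = 'A'
  - 2 records: 160 × 0.8 = 128.0
Step 2: Rule 1 applies to remaining records with category = 'music'
  - 3 records: 80 × 1.2 = 96.0
Step 3: Other records unchanged: 227
Step 4: Final sum = 128.0 + 96.0 + 227 = 451.0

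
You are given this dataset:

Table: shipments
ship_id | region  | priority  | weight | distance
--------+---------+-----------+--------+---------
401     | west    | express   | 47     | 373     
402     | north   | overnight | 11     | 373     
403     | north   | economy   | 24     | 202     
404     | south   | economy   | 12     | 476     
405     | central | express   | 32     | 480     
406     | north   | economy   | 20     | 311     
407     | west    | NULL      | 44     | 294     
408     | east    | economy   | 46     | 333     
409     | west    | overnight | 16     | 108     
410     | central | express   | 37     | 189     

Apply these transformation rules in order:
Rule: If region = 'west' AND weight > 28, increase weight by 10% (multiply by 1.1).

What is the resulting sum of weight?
298.1

Step 1: Find records where region = 'west' AND weight > 28
Step 2: 2 records match, summing to 91
Step 3: After multiplier: 91 × 1.1 = 100.1
Step 4: Unaffected records sum: 198
Step 5: Final sum = 100.1 + 198 = 298.1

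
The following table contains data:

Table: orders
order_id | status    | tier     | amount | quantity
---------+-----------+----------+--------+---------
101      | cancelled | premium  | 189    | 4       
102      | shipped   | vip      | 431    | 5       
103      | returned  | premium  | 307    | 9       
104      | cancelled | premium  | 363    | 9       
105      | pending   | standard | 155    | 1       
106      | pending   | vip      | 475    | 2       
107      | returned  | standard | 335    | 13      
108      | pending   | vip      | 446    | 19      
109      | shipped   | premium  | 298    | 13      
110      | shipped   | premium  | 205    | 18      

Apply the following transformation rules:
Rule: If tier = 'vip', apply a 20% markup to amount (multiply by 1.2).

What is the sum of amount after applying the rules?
3474.4

Step 1: Records with tier = 'vip' have total amount = 1352
Step 2: Apply multiplier: 1352 × 1.2 = 1622.4
Step 3: Other records total: 1852
Step 4: Final sum = 1622.4 + 1852 = 3474.4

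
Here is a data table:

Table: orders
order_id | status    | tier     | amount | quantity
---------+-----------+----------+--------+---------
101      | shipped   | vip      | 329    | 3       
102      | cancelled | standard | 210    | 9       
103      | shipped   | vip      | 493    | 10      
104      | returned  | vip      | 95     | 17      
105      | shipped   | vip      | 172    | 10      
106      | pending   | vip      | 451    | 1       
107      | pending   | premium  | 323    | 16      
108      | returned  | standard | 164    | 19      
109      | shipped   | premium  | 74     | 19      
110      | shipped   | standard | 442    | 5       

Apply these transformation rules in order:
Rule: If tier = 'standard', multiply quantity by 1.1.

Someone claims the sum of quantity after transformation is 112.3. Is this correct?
Yes, the result is correct.

Step 1: Calculate the correct sum after transformation
Step 2: Apply multiplier 1.1 to records where tier = 'standard'
Step 3: Correct result = 112.3
Step 4: Claimed result = 112.3
Step 5: 112.3 = 112.3 ✓
Conclusion: The claimed result is correct.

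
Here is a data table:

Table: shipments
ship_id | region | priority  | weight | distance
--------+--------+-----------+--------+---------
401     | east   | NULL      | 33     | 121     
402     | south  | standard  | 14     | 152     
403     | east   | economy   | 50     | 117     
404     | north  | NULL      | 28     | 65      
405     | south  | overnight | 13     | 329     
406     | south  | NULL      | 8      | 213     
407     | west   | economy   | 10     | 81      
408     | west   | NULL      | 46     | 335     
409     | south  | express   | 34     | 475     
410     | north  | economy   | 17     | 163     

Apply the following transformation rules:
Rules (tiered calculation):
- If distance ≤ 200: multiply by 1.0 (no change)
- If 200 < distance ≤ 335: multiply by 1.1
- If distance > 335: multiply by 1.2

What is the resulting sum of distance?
2233.7

Step 1: Tier 1 (distance ≤ 200): 6 records, sum = 699 × 1.0 = 699.0
Step 2: Tier 2 (200 < distance ≤ 335): 3 records, sum = 877 × 1.1 = 964.7
Step 3: Tier 3 (distance > 335): 1 records, sum = 475 × 1.2 = 570.0
Step 4: Final sum = 699.0 + 964.7 + 570.0 = 2233.7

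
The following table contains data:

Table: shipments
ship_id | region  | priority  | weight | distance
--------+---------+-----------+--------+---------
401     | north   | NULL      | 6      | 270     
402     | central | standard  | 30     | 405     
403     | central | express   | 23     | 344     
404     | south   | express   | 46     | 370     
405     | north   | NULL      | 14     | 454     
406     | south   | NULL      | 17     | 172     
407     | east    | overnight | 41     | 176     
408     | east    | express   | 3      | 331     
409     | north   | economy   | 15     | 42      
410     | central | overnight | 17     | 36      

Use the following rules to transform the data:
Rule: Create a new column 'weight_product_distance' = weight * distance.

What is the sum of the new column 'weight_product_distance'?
57433

Step 1: For each record, compute weight * distance
Example calculations:
  6 * 270 = 1620
  30 * 405 = 12150
  23 * 344 = 7912
  ...
Step 2: Sum all derived values
Step 3: Total = 57433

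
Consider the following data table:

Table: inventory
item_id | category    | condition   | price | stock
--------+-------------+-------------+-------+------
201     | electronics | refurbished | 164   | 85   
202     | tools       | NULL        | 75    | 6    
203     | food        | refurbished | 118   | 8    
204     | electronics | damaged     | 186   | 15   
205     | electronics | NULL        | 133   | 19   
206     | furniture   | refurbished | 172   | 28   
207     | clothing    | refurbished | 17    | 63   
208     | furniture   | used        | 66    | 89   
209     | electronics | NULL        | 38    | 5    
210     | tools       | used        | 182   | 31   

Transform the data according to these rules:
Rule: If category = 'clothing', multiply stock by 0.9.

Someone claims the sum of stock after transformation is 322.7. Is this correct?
No, the correct result is 342.7.

Step 1: Calculate the correct sum after transformation
Step 2: Apply multiplier 0.9 to records where category = 'clothing'
Step 3: Correct result = 342.7
Step 4: Claimed result = 322.7
Step 5: 342.7 ≠ 322.7
Conclusion: The claimed result is incorrect. The correct answer is 342.7.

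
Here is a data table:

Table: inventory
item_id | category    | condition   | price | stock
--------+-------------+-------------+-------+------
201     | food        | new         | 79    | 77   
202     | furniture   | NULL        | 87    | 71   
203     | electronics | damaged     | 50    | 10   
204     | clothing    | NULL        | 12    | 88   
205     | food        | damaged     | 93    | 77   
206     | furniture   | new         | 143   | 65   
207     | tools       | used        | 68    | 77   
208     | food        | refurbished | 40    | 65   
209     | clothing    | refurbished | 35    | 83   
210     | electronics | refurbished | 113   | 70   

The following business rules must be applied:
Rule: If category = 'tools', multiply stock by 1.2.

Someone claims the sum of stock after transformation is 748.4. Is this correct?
No, the correct result is 698.4.

Step 1: Calculate the correct sum after transformation
Step 2: Apply multiplier 1.2 to records where category = 'tools'
Step 3: Correct result = 698.4
Step 4: Claimed result = 748.4
Step 5: 698.4 ≠ 748.4
Conclusion: The claimed result is incorrect. The correct answer is 698.4.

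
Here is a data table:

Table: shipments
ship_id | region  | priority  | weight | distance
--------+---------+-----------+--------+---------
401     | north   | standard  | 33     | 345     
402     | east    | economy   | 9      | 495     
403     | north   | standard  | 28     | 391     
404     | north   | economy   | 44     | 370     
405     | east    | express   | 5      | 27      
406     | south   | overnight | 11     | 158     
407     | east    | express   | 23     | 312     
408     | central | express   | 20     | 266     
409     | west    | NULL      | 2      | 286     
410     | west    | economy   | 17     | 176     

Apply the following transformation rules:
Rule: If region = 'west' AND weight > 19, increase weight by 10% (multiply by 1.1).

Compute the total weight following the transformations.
192

Step 1: Find records where region = 'west' AND weight > 19
Step 2: 0 records match, summing to 0
Step 3: After multiplier: 0 × 1.1 = 0.0
Step 4: Unaffected records sum: 192
Step 5: Final sum = 0.0 + 192 = 192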